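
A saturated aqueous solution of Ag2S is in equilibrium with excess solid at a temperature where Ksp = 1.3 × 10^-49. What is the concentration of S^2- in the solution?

3.2e-17 M

Ag2S(s) ⇌ 2 Ag^+ + S^2-
Ksp = [Ag^+]^2[S^2-]
For each mole of Ag2S that dissolves: [Ag^+] = 2s, [S^2-] = s.
So Ksp = (2s)^2 × s = 4s^3
Solving, s = (1.3 × 10^-49/4)^(1/3) = 3.19 × 10^-17 M
[S^2-] = s = 3.2 × 10^-17 M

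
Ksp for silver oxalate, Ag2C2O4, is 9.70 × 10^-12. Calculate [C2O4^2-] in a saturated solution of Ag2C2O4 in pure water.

1.34e-4 M

Ag2C2O4(s) ⇌ 2 Ag^+(aq) + C2O4^2-(aq)
Ksp = [Ag^+]^2[C2O4^2-]
With molar solubility s: [Ag^+] = 2s, [C2O4^2-] = s.
Ksp = (2s)^2s = 4s^3
Solving, s = (9.70 × 10^-12/4)^(1/3) = 1.343 × 10^-4 M
[C2O4^2-] = s = 1.34 × 10^-4 M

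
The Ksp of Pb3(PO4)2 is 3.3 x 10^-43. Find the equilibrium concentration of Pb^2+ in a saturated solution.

Pb3(PO4)2(s) ⇌ 3 Pb^2+(aq) + 2 PO4^3-(aq)
Ksp = [Pb^2+]^3[PO4^3-]^2
With molar solubility s: [Pb^2+] = 3s, [PO4^3-] = 2s.
So Ksp = (3s)^3 × (2s)^2 = 108s^5
Solving, s = (3.3 x 10^-43/108)^(1/5) = 1.25 x 10^-9 M
[Pb^2+] = 3s = 3.8 × 10^-9 M

[Pb^2+] ≈ 3.8 × 10^-9 M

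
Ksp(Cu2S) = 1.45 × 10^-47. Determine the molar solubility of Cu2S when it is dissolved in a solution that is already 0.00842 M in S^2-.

s ≈ 2.07 x 10^-23 M

Cu2S(s) ⇌ 2 Cu^+ + S^2-
Ksp = [Cu^+]^2[S^2-]
Let s be the molar solubility in this solution. [Cu^+] = 2s, [S^2-] = 0.00842 + s ≈ 0.00842 (since the S^2- already present dominates).
Ksp ≈ (2s)^2 × 0.00842
s = 2.07 x 10^-23 M
Check: s = 2.1 x 10^-23 ≪ 0.00842, so the approximation is valid.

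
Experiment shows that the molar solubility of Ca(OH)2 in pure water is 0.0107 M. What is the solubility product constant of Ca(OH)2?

Ksp = 4.90 x 10^-6

Ca(OH)2(s) ⇌ Ca^2+ + 2 OH^-
Let s = molar solubility. Then [Ca^2+] = s and [OH^-] = 2s.
Ksp = [Ca^2+][OH^-]^2
Ksp = s(2s)^2 = 4s^3
With s = 1.07 × 10^-2: Ksp = 4.90 × 10^-6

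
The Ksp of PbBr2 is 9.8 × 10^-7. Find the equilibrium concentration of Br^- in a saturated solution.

[Br^-] ≈ 0.013 M

PbBr2(s) ⇌ Pb^2+ + 2 Br^-
Ksp = [Pb^2+][Br^-]^2
Let s = molar solubility. Then [Pb^2+] = s and [Br^-] = 2s.
Ksp = s(2s)^2 = 4s^3
s = (9.8 × 10^-7 / 4)^(1/3) = 6.26 x 10^-3 M
[Br^-] = 2s = 1.3 × 10^-2 M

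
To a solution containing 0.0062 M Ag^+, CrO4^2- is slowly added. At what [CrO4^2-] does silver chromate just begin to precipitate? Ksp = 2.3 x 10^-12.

[CrO4^2-] ≈ 6.0e-8 M

Ag2CrO4(s) <=> 2 Ag^+(aq) + CrO4^2-(aq)
Ksp = [Ag^+]^2[CrO4^2-]
Precipitation begins when Q = Ksp. With [Ag^+] = 0.0062 M:
2.3 x 10^-12 = (0.0062)^2 × [CrO4^2-]
[CrO4^2-] = (2.3 x 10^-12 / 3.84 × 10^-5) = 6.0 x 10^-8 M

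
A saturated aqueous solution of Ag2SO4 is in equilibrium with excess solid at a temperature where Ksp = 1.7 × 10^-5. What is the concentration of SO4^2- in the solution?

[SO4^2-] ≈ 1.6 × 10^-2 M

Ag2SO4(s) ⇌ 2 Ag^+(aq) + SO4^2-(aq)
Ksp = [Ag^+]^2[SO4^2-]
Let s = molar solubility. Then [Ag^+] = 2s and [SO4^2-] = s.
So Ksp = (2s)^2 × s = 4s^3
s = (1.7 × 10^-5 / 4)^(1/3) = 1.62 × 10^-2 M
[SO4^2-] = s = 1.6 × 10^-2 M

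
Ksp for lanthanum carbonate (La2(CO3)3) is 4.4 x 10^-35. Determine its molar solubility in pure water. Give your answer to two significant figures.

La2(CO3)3(s) <=> 2 La^3+ + 3 CO3^2-
Ksp = [La^3+]^2[CO3^2-]^3
For each mole of La2(CO3)3 that dissolves: [La^3+] = 2s, [CO3^2-] = 3s.
So Ksp = (2s)^2 × (3s)^3 = 108s^5
s^5 = 4.4 x 10^-35 / 108, so s = 5.3 × 10^-8 M

5.3 x 10^-8 M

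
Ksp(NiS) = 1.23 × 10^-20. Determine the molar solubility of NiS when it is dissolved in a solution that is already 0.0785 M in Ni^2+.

NiS(s) ⇌ Ni^2+(aq) + S^2-(aq)
Ksp = [Ni^2+][S^2-]
Let s = moles of NiS that dissolve per litre. [Ni^2+] = 0.0785 + s ≈ 0.0785, [S^2-] = s (common-ion effect: Ni^2+ is already 0.0785 M).
Ksp ≈ 0.0785 × s
s = 1.57 × 10^-19 M
Check: s = 1.6 x 10^-19 ≪ 0.0785, so the approximation is valid.

1.57 × 10^-19 M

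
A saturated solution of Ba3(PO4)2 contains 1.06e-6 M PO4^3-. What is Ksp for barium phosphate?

Ba3(PO4)2(s) <=> 3 Ba^2+(aq) + 2 PO4^3-(aq)
Stoichiometry gives [Ba^2+] = (3/2)[PO4^3-] = 1.590 × 10^-6 M.
Ksp = [Ba^2+]^3[PO4^3-]^2
Ksp = (1.590 × 10^-6)^3 × (1.06 x 10^-6)^2 = 4.52 × 10^-30

Ksp = 4.52e-30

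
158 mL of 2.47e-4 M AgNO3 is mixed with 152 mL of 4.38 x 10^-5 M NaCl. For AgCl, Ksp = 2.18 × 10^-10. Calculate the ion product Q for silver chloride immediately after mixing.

Q = 2.70 x 10^-9

Total volume = 158 + 152 = 310 mL.
[Ag^+] = 2.47 x 10^-4 × (158/310) = 1.259 × 10^-4 M
[Cl^-] = 4.38 × 10^-5 × (152/310) = 2.148 × 10^-5 M
AgCl(s) <=> Ag^+(aq) + Cl^-(aq), so Q = [Ag^+][Cl^-]
Q = (1.259 x 10^-4)(2.148 x 10^-5) = 2.70 × 10^-9
Q > Ksp, so AgCl will precipitate.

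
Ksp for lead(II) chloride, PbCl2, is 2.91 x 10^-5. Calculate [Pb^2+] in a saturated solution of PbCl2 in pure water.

1.94 × 10^-2 M

PbCl2(s) ⇌ Pb^2+(aq) + 2 Cl^-(aq)
Ksp = [Pb^2+][Cl^-]^2
For each mole of PbCl2 that dissolves: [Pb^2+] = s, [Cl^-] = 2s.
So Ksp = s × (2s)^2 = 4s^3
Solving, s = (2.91 x 10^-5/4)^(1/3) = 1.938 × 10^-2 M
[Pb^2+] = s = 1.94 × 10^-2 M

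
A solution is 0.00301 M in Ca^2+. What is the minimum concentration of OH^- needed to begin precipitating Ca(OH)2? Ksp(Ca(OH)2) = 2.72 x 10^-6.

[OH^-] ≈ 0.0301 M

Ca(OH)2(s) ⇌ Ca^2+(aq) + 2 OH^-(aq)
Ksp = [Ca^2+][OH^-]^2
Precipitation begins when Q = Ksp. With [Ca^2+] = 0.00301 M:
2.72 x 10^-6 = (0.00301) × [OH^-]^2
[OH^-] = (2.72 x 10^-6 / 3.01 × 10^-3)^(1/2) = 3.01 × 10^-2 M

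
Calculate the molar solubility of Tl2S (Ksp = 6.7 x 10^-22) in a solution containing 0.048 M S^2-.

s = 5.9e-11 M

Tl2S(s) ⇌ 2 Tl^+(aq) + S^2-(aq)
Ksp = [Tl^+]^2[S^2-]
If s mol/L dissolves here, [Tl^+] = 2s, [S^2-] = 0.048 + s ≈ 0.048 (since the S^2- already present dominates).
Ksp ≈ (2s)^2 × 0.048
s = 5.9 x 10^-11 M
Check: s = 5.9 x 10^-11 ≪ 0.048, so the approximation is valid.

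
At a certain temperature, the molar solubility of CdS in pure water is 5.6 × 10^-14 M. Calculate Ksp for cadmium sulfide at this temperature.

CdS(s) ⇌ Cd^2+ + S^2-
With molar solubility s: [Cd^2+] = s, [S^2-] = s.
Ksp = [Cd^2+][S^2-]
Ksp = s × s = s^2
Ksp = (5.6 x 10^-14)^2 = 3.1 × 10^-27

Ksp = 3.1 × 10^-27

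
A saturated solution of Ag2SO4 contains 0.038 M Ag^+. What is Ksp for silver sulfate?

Ag2SO4(s) <=> 2 Ag^+(aq) + SO4^2-(aq)
Stoichiometry gives [SO4^2-] = (1/2)[Ag^+] = 1.90 × 10^-2 M.
Ksp = [Ag^+]^2[SO4^2-]
Ksp = (3.8 × 10^-2)^2 × 1.90 x 10^-2 = 2.7 × 10^-5

Ksp ≈ 2.7 × 10^-5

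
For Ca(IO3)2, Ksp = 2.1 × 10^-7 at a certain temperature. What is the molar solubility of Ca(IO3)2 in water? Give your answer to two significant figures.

Ca(IO3)2(s) <=> Ca^2+ + 2 IO3^-
Ksp = [Ca^2+][IO3^-]^2
For each mole of Ca(IO3)2 that dissolves: [Ca^2+] = s, [IO3^-] = 2s.
Ksp = s(2s)^2 = 4s^3
s = (2.1 × 10^-7 / 4)^(1/3) = 3.7 × 10^-3 M

3.7e-3 M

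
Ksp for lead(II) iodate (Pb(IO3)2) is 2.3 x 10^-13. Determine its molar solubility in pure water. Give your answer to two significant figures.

Pb(IO3)2(s) <=> Pb^2+(aq) + 2 IO3^-(aq)
Ksp = [Pb^2+][IO3^-]^2
If s mol/L of Pb(IO3)2 dissolves, [Pb^2+] = s and [IO3^-] = 2s.
So Ksp = s × (2s)^2 = 4s^3
s^3 = 2.3 x 10^-13 / 4, so s = 3.9 × 10^-5 M

3.9 × 10^-5 M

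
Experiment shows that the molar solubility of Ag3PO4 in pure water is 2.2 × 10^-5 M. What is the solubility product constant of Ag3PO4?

Ag3PO4(s) ⇌ 3 Ag^+ + PO4^3-
With molar solubility s: [Ag^+] = 3s, [PO4^3-] = s.
Ksp = [Ag^+]^3[PO4^3-]
Ksp = (3s)^3s = 27s^4
With s = 2.2 x 10^-5: Ksp = 6.3 x 10^-18

Ksp ≈ 6.3e-18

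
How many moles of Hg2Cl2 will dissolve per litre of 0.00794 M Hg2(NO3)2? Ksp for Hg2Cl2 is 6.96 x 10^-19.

s = 4.68e-9 M

Hg2Cl2(s) ⇌ Hg2^2+ + 2 Cl^-
Ksp = [Hg2^2+][Cl^-]^2
Let s = moles of Hg2Cl2 that dissolve per litre. [Hg2^2+] = 0.00794 + s ≈ 0.00794, [Cl^-] = 2s (common-ion effect: Hg2^2+ is already 0.00794 M).
Ksp ≈ 0.00794 × (2s)^2
s = 4.68 x 10^-9 M
Check: s = 4.7 x 10^-9 ≪ 0.00794, so the approximation is valid.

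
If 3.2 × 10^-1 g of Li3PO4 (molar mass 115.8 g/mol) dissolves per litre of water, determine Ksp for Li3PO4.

1.6 x 10^-9

Molar solubility s = (3.2 x 10^-1 g/L) / (115.8 g/mol) = 2.76 x 10^-3 M.
Li3PO4(s) ⇌ 3 Li^+ + PO4^3-
Let s = molar solubility. Then [Li^+] = 3s and [PO4^3-] = s.
Ksp = [Li^+]^3[PO4^3-]
Substituting: Ksp = (3s)^3s = 27s^4
With s = 2.76 x 10^-3: Ksp = 1.6 x 10^-9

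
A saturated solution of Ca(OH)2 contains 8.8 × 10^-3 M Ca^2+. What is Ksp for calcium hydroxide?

Ca(OH)2(s) <=> Ca^2+(aq) + 2 OH^-(aq)
Stoichiometry gives [OH^-] = (2/1)[Ca^2+] = 1.76 × 10^-2 M.
Ksp = [Ca^2+][OH^-]^2
Ksp = 8.8 × 10^-3 × (1.76 × 10^-2)^2 = 2.7 × 10^-6

2.7 x 10^-6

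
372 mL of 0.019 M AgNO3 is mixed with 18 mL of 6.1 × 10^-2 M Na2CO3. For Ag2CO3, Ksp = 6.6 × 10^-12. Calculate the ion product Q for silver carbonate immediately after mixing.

Q ≈ 9.2e-7

Total volume = 372 + 18 = 390 mL.
[Ag^+] = 1.9 x 10^-2 × (372/390) = 1.81 x 10^-2 M
[CO3^2-] = 6.1 × 10^-2 × (18/390) = 2.82 × 10^-3 M
Ag2CO3(s) ⇌ 2 Ag^+ + CO3^2-, so Q = [Ag^+]^2[CO3^2-]
Q = (1.81 × 10^-2)^2(2.82 × 10^-3) = 9.2 x 10^-7
Q > Ksp, so Ag2CO3 will precipitate.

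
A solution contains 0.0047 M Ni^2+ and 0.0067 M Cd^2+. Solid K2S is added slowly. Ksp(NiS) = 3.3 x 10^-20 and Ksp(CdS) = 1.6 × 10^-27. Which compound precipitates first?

CdS

Precipitation of each salt starts when its ion product equals its Ksp.
For NiS: 3.3 x 10^-20 = 0.0047 × [S^2-]  ⇒  [S^2-] = 7.0 × 10^-18 M.
For CdS: 1.6 × 10^-27 = 0.0067 × [S^2-]  ⇒  [S^2-] = 2.4 × 10^-25 M.
The salt with the lower threshold [S^2-] precipitates first: CdS.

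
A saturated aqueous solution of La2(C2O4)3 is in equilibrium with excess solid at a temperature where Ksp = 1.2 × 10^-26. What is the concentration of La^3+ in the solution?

[La^3+] ≈ 5.1e-6 M

La2(C2O4)3(s) <=> 2 La^3+(aq) + 3 C2O4^2-(aq)
Ksp = [La^3+]^2[C2O4^2-]^3
Let s = molar solubility. Then [La^3+] = 2s and [C2O4^2-] = 3s.
Substituting: Ksp = (2s)^2(3s)^3 = 108s^5
s = (1.2 × 10^-26 / 108)^(1/5) = 2.57 × 10^-6 M
[La^3+] = 2s = 5.1 x 10^-6 M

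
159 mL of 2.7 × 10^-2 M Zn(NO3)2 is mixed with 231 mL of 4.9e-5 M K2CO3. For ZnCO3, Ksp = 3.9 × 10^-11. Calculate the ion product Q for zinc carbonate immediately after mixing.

3.2e-7

Total volume = 159 + 231 = 390 mL.
[Zn^2+] = 2.7 × 10^-2 × (159/390) = 1.10 × 10^-2 M
[CO3^2-] = 4.9 × 10^-5 × (231/390) = 2.90 × 10^-5 M
ZnCO3(s) ⇌ Zn^2+(aq) + CO3^2-(aq), so Q = [Zn^2+][CO3^2-]
Q = (1.10 x 10^-2)(2.90 × 10^-5) = 3.2 × 10^-7
Q > Ksp, so ZnCO3 will precipitate.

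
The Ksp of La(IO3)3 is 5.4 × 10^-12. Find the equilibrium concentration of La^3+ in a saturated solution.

[La^3+] ≈ 6.7 × 10^-4 M

La(IO3)3(s) <=> La^3+ + 3 IO3^-
Ksp = [La^3+][IO3^-]^3
Let s = molar solubility. Then [La^3+] = s and [IO3^-] = 3s.
Substituting: Ksp = s(3s)^3 = 27s^4
Solving, s = (5.4 × 10^-12/27)^(1/4) = 6.69 × 10^-4 M
[La^3+] = s = 6.7 × 10^-4 M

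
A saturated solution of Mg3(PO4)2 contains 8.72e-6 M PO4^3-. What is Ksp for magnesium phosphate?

Mg3(PO4)2(s) ⇌ 3 Mg^2+ + 2 PO4^3-
Stoichiometry gives [Mg^2+] = (3/2)[PO4^3-] = 1.308 × 10^-5 M.
Ksp = [Mg^2+]^3[PO4^3-]^2
Ksp = (1.308 x 10^-5)^3 × (8.72 × 10^-6)^2 = 1.70 × 10^-25

Ksp ≈ 1.70 × 10^-25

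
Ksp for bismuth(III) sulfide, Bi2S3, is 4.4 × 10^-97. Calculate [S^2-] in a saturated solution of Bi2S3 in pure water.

Bi2S3(s) ⇌ 2 Bi^3+(aq) + 3 S^2-(aq)
Ksp = [Bi^3+]^2[S^2-]^3
With molar solubility s: [Bi^3+] = 2s, [S^2-] = 3s.
Ksp = (2s)^2(3s)^3 = 108s^5
Solving, s = (4.4 × 10^-97/108)^(1/5) = 2.10 x 10^-20 M
[S^2-] = 3s = 6.3 × 10^-20 M

[S^2-] = 6.3 × 10^-20 M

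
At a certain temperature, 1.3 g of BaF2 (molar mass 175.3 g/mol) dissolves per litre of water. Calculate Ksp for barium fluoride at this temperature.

Molar solubility s = (1.3 g/L) / (175.3 g/mol) = 7.42 × 10^-3 M.
BaF2(s) ⇌ Ba^2+ + 2 F^-
For each mole of BaF2 that dissolves: [Ba^2+] = s, [F^-] = 2s.
Ksp = [Ba^2+][F^-]^2
Ksp = s(2s)^2 = 4s^3
Ksp = 4 × (7.42 x 10^-3)^3 = 1.6 × 10^-6

1.6 × 10^-6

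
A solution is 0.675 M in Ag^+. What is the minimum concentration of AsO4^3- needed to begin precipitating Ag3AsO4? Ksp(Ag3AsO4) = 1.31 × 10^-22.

[AsO4^3-] = 4.26 × 10^-22 M

Ag3AsO4(s) ⇌ 3 Ag^+(aq) + AsO4^3-(aq)
Ksp = [Ag^+]^3[AsO4^3-]
Precipitation begins when Q = Ksp. With [Ag^+] = 0.675 M:
1.31 × 10^-22 = (0.675)^3 × [AsO4^3-]
[AsO4^3-] = (1.31 × 10^-22 / 3.075 x 10^-1) = 4.26 x 10^-22 M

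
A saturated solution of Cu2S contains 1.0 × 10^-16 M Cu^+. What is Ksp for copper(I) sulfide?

Cu2S(s) ⇌ 2 Cu^+(aq) + S^2-(aq)
Stoichiometry gives [S^2-] = (1/2)[Cu^+] = 5.00 × 10^-17 M.
Ksp = [Cu^+]^2[S^2-]
Ksp = (1.0 × 10^-16)^2 × 5.00 × 10^-17 = 5.0 × 10^-49

Ksp = 5.0 x 10^-49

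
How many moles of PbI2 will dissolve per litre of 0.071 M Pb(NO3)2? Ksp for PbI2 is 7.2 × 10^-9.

s ≈ 1.6 × 10^-4 M

PbI2(s) <=> Pb^2+(aq) + 2 I^-(aq)
Ksp = [Pb^2+][I^-]^2
Let s be the molar solubility in this solution. [Pb^2+] = 0.071 + s ≈ 0.071, [I^-] = 2s (Ksp is small, so little additional dissolves).
Ksp ≈ 0.071 × (2s)^2
s = 1.6 × 10^-4 M
Check: s = 1.6 × 10^-4 ≪ 0.071, so the approximation is valid.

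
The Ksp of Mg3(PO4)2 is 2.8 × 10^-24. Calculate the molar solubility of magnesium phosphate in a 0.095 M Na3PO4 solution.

s ≈ 2.3e-8 M

Mg3(PO4)2(s) ⇌ 3 Mg^2+ + 2 PO4^3-
Ksp = [Mg^2+]^3[PO4^3-]^2
If s mol/L dissolves here, [Mg^2+] = 3s, [PO4^3-] = 0.095 + 2s ≈ 0.095 (since PO4^3- from Na3PO4 dominates).
Ksp ≈ (3s)^3 × (0.095)^2
s = 2.3 × 10^-8 M
Check: 2s = 4.5 x 10^-8 ≪ 0.095, so the approximation is valid.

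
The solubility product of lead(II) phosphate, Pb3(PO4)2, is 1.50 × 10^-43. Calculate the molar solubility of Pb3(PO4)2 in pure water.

Pb3(PO4)2(s) <=> 3 Pb^2+ + 2 PO4^3-
Ksp = [Pb^2+]^3[PO4^3-]^2
For each mole of Pb3(PO4)2 that dissolves: [Pb^2+] = 3s, [PO4^3-] = 2s.
So Ksp = (3s)^3 × (2s)^2 = 108s^5
s^5 = 1.50 × 10^-43 / 108, so s = 1.07 × 10^-9 M

1.07 x 10^-9 M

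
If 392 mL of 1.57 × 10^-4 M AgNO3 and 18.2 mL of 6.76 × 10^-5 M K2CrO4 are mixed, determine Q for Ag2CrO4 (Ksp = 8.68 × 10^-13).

6.75 × 10^-14

Total volume = 392 + 18.2 = 410.2 mL.
[Ag^+] = 1.57 x 10^-4 × (392/410.2) = 1.500 x 10^-4 M
[CrO4^2-] = 6.76 × 10^-5 × (18.2/410.2) = 2.999 × 10^-6 M
Ag2CrO4(s) <=> 2 Ag^+ + CrO4^2-, so Q = [Ag^+]^2[CrO4^2-]
Q = (1.500 x 10^-4)^2(2.999 × 10^-6) = 6.75 × 10^-14
Q < Ksp, so no precipitate of Ag2CrO4 forms.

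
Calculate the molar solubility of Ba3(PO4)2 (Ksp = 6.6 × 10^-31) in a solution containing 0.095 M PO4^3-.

Ba3(PO4)2(s) <=> 3 Ba^2+ + 2 PO4^3-
Ksp = [Ba^2+]^3[PO4^3-]^2
Let s be the molar solubility in this solution. [Ba^2+] = 3s, [PO4^3-] = 0.095 + 2s ≈ 0.095 (Ksp is small, so little additional dissolves).
Ksp ≈ (3s)^3 × (0.095)^2
s = 1.4 x 10^-10 M
Check: 2s = 2.8 x 10^-10 ≪ 0.095, so the approximation is valid.

s = 1.4e-10 M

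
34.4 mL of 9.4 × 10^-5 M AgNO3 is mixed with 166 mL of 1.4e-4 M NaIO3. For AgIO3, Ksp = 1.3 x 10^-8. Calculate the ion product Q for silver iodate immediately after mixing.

Total volume = 34.4 + 166 = 200.4 mL.
[Ag^+] = 9.4 × 10^-5 × (34.4/200.4) = 1.61 x 10^-5 M
[IO3^-] = 1.4 × 10^-4 × (166/200.4) = 1.16 x 10^-4 M
AgIO3(s) ⇌ Ag^+ + IO3^-, so Q = [Ag^+][IO3^-]
Q = (1.61 x 10^-5)(1.16 × 10^-4) = 1.9 × 10^-9
Q < Ksp, so no precipitate of AgIO3 forms.

Q = 1.9e-9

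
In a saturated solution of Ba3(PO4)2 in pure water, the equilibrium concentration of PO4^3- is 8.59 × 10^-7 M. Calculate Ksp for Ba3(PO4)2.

Ba3(PO4)2(s) ⇌ 3 Ba^2+ + 2 PO4^3-
Stoichiometry gives [Ba^2+] = (3/2)[PO4^3-] = 1.289 x 10^-6 M.
Ksp = [Ba^2+]^3[PO4^3-]^2
Ksp = (1.289 x 10^-6)^3 × (8.59 x 10^-7)^2 = 1.58 × 10^-30

Ksp = 1.58 × 10^-30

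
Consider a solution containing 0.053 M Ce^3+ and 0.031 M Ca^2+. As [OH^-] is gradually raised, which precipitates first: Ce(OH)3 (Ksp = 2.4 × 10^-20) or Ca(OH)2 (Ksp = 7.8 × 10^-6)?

Ce(OH)3

Precipitation of each salt starts when its ion product equals its Ksp.
For Ce(OH)3: 2.4 × 10^-20 = 0.053 × [OH^-]^3  ⇒  [OH^-] = 7.7 × 10^-7 M.
For Ca(OH)2: 7.8 × 10^-6 = 0.031 × [OH^-]^2  ⇒  [OH^-] = 1.6 x 10^-2 M.
The salt with the lower threshold [OH^-] precipitates first: Ce(OH)3.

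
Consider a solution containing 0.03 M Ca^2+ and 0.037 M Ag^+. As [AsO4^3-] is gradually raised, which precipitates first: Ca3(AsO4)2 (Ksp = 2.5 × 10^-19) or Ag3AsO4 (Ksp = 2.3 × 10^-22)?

Precipitation of each salt starts when its ion product equals its Ksp.
For Ca3(AsO4)2: 2.5 × 10^-19 = (0.03)^3 × [AsO4^3-]^2  ⇒  [AsO4^3-] = 9.6 × 10^-8 M.
For Ag3AsO4: 2.3 × 10^-22 = (0.037)^3 × [AsO4^3-]  ⇒  [AsO4^3-] = 4.5 × 10^-18 M.
The salt with the lower threshold [AsO4^3-] precipitates first: Ag3AsO4.

Ag3AsO4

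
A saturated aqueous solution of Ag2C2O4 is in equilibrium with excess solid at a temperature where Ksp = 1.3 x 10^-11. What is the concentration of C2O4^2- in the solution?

Ag2C2O4(s) <=> 2 Ag^+ + C2O4^2-
Ksp = [Ag^+]^2[C2O4^2-]
For each mole of Ag2C2O4 that dissolves: [Ag^+] = 2s, [C2O4^2-] = s.
So Ksp = (2s)^2 × s = 4s^3
s = (1.3 x 10^-11 / 4)^(1/3) = 1.48 × 10^-4 M
[C2O4^2-] = s = 1.5 × 10^-4 M

[C2O4^2-] ≈ 1.5 x 10^-4 M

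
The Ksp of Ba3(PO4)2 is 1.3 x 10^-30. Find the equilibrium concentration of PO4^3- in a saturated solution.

[PO4^3-] ≈ 8.3 x 10^-7 M

Ba3(PO4)2(s) ⇌ 3 Ba^2+(aq) + 2 PO4^3-(aq)
Ksp = [Ba^2+]^3[PO4^3-]^2
Let s = molar solubility. Then [Ba^2+] = 3s and [PO4^3-] = 2s.
So Ksp = (3s)^3 × (2s)^2 = 108s^5
s^5 = 1.3 x 10^-30 / 108, so s = 4.13 × 10^-7 M
[PO4^3-] = 2s = 8.3 × 10^-7 M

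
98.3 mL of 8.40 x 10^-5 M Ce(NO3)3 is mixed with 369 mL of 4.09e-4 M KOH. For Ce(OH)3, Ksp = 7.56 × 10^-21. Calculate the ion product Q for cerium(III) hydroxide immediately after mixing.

Q ≈ 5.95e-16

Total volume = 98.3 + 369 = 467.3 mL.
[Ce^3+] = 8.40 x 10^-5 × (98.3/467.3) = 1.767 × 10^-5 M
[OH^-] = 4.09 × 10^-4 × (369/467.3) = 3.230 x 10^-4 M
Ce(OH)3(s) ⇌ Ce^3+ + 3 OH^-, so Q = [Ce^3+][OH^-]^3
Q = (1.767 × 10^-5)(3.230 x 10^-4)^3 = 5.95 × 10^-16
Q > Ksp, so Ce(OH)3 will precipitate.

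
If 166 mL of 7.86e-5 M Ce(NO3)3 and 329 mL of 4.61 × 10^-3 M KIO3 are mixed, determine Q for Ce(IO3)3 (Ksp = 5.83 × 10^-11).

7.58e-13

Total volume = 166 + 329 = 495 mL.
[Ce^3+] = 7.86 × 10^-5 × (166/495) = 2.636 x 10^-5 M
[IO3^-] = 4.61 × 10^-3 × (329/495) = 3.064 × 10^-3 M
Ce(IO3)3(s) <=> Ce^3+(aq) + 3 IO3^-(aq), so Q = [Ce^3+][IO3^-]^3
Q = (2.636 × 10^-5)(3.064 × 10^-3)^3 = 7.58 x 10^-13
Q < Ksp, so no precipitate of Ce(IO3)3 forms.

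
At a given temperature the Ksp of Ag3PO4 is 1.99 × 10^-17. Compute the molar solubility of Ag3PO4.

Ag3PO4(s) <=> 3 Ag^+(aq) + PO4^3-(aq)
Ksp = [Ag^+]^3[PO4^3-]
If s mol/L of Ag3PO4 dissolves, [Ag^+] = 3s and [PO4^3-] = s.
Ksp = (3s)^3s = 27s^4
Solving, s = (1.99 × 10^-17/27)^(1/4) = 2.93 × 10^-5 M

s = 2.93e-5 M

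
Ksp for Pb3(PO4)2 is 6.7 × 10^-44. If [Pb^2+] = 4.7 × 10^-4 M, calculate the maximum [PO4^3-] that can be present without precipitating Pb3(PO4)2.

[PO4^3-] ≈ 2.5 × 10^-17 M

Pb3(PO4)2(s) ⇌ 3 Pb^2+ + 2 PO4^3-
Ksp = [Pb^2+]^3[PO4^3-]^2
Precipitation begins when Q = Ksp. With [Pb^2+] = 4.7 × 10^-4 M:
6.7 × 10^-44 = (4.7 × 10^-4)^3 × [PO4^3-]^2
[PO4^3-] = (6.7 × 10^-44 / 1.04 × 10^-10)^(1/2) = 2.5 × 10^-17 M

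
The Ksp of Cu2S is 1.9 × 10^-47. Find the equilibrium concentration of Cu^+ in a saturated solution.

[Cu^+] ≈ 3.4 × 10^-16 M

Cu2S(s) <=> 2 Cu^+(aq) + S^2-(aq)
Ksp = [Cu^+]^2[S^2-]
Let s = molar solubility. Then [Cu^+] = 2s and [S^2-] = s.
So Ksp = (2s)^2 × s = 4s^3
s = (1.9 × 10^-47 / 4)^(1/3) = 1.68 × 10^-16 M
[Cu^+] = 2s = 3.4 × 10^-16 M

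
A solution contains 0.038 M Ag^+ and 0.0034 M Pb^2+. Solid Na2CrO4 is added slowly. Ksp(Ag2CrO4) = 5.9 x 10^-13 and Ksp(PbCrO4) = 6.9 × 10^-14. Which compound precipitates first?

Each salt begins to precipitate when Q = Ksp, i.e. when [CrO4^2-] reaches its threshold.
For Ag2CrO4: 5.9 x 10^-13 = (0.038)^2 × [CrO4^2-]  ⇒  [CrO4^2-] = 4.1 × 10^-10 M.
For PbCrO4: 6.9 × 10^-14 = 0.0034 × [CrO4^2-]  ⇒  [CrO4^2-] = 2.0 × 10^-11 M.
The salt with the lower threshold [CrO4^2-] precipitates first: PbCrO4.

PbCrO4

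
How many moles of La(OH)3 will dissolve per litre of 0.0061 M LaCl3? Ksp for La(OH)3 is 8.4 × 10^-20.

s ≈ 8.0e-7 M

La(OH)3(s) <=> La^3+ + 3 OH^-
Ksp = [La^3+][OH^-]^3
Let s be the molar solubility in this solution. [La^3+] = 0.0061 + s ≈ 0.0061, [OH^-] = 3s (common-ion effect: La^3+ is already 0.0061 M).
Ksp ≈ 0.0061 × (3s)^3
s = 8.0 × 10^-7 M
Check: s = 8.0 × 10^-7 ≪ 0.0061, so the approximation is valid.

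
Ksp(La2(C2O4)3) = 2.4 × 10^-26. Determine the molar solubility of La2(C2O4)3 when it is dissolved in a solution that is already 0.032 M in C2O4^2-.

1.4e-11 M

La2(C2O4)3(s) <=> 2 La^3+ + 3 C2O4^2-
Ksp = [La^3+]^2[C2O4^2-]^3
Let s be the molar solubility in this solution. [La^3+] = 2s, [C2O4^2-] = 0.032 + 3s ≈ 0.032 (Ksp is small, so little additional dissolves).
Ksp ≈ (2s)^2 × (0.032)^3
s = 1.4 x 10^-11 M
Check: 3s = 4.1 × 10^-11 ≪ 0.032, so the approximation is valid.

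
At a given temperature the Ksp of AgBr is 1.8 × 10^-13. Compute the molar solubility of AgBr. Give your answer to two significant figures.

s = 4.2 × 10^-7 M

AgBr(s) <=> Ag^+ + Br^-
Ksp = [Ag^+][Br^-]
For each mole of AgBr that dissolves: [Ag^+] = s, [Br^-] = s.
Ksp = s × s = s^2
s = √(1.8 × 10^-13) = 4.2 × 10^-7 M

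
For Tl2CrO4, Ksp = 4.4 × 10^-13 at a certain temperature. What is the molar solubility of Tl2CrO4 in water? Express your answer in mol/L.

Tl2CrO4(s) ⇌ 2 Tl^+ + CrO4^2-
Ksp = [Tl^+]^2[CrO4^2-]
With molar solubility s: [Tl^+] = 2s, [CrO4^2-] = s.
Substituting: Ksp = (2s)^2s = 4s^3
Solving, s = (4.4 × 10^-13/4)^(1/3) = 4.8 × 10^-5 M

s ≈ 4.8 x 10^-5 M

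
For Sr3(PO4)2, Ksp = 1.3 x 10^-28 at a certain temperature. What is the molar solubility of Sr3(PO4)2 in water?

Sr3(PO4)2(s) ⇌ 3 Sr^2+ + 2 PO4^3-
Ksp = [Sr^2+]^3[PO4^3-]^2
If s mol/L of Sr3(PO4)2 dissolves, [Sr^2+] = 3s and [PO4^3-] = 2s.
Ksp = (3s)^3(2s)^2 = 108s^5
Solving, s = (1.3 x 10^-28/108)^(1/5) = 1.0 × 10^-6 M

s ≈ 1.0e-6 M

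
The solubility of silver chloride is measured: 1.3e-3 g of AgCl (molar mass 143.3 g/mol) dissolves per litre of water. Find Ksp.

Ksp = 8.2 × 10^-11

Molar solubility s = (1.3 x 10^-3 g/L) / (143.3 g/mol) = 9.07 x 10^-6 M.
AgCl(s) ⇌ Ag^+ + Cl^-
If s mol/L of AgCl dissolves, [Ag^+] = s and [Cl^-] = s.
Ksp = [Ag^+][Cl^-]
Ksp = (s)(s) = s^2
With s = 9.07 × 10^-6: Ksp = 8.2 × 10^-11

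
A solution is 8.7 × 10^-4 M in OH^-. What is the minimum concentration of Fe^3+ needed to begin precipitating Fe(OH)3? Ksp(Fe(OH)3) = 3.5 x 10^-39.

5.3 x 10^-30 M

Fe(OH)3(s) ⇌ Fe^3+ + 3 OH^-
Ksp = [Fe^3+][OH^-]^3
Precipitation begins when Q = Ksp. With [OH^-] = 8.7 × 10^-4 M:
3.5 x 10^-39 = (8.7 × 10^-4)^3 × [Fe^3+]
[Fe^3+] = (3.5 x 10^-39 / 6.59 × 10^-10) = 5.3 x 10^-30 M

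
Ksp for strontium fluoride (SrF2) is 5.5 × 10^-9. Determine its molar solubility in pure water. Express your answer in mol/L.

SrF2(s) ⇌ Sr^2+ + 2 F^-
Ksp = [Sr^2+][F^-]^2
For each mole of SrF2 that dissolves: [Sr^2+] = s, [F^-] = 2s.
Ksp = s(2s)^2 = 4s^3
s^3 = 5.5 × 10^-9 / 4, so s = 1.1 × 10^-3 M

1.1e-3 M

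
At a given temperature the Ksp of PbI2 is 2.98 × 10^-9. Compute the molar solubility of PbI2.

9.07e-4 M

PbI2(s) <=> Pb^2+(aq) + 2 I^-(aq)
Ksp = [Pb^2+][I^-]^2
With molar solubility s: [Pb^2+] = s, [I^-] = 2s.
So Ksp = s × (2s)^2 = 4s^3
s^3 = 2.98 × 10^-9 / 4, so s = 9.07 x 10^-4 M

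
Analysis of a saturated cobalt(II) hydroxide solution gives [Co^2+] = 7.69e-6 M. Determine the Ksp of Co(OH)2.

Co(OH)2(s) ⇌ Co^2+(aq) + 2 OH^-(aq)
Stoichiometry gives [OH^-] = (2/1)[Co^2+] = 1.538 × 10^-5 M.
Ksp = [Co^2+][OH^-]^2
Ksp = 7.69 × 10^-6 × (1.538 x 10^-5)^2 = 1.82 × 10^-15

1.82 x 10^-15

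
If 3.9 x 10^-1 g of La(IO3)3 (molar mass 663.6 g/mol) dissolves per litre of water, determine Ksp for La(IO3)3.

Molar solubility s = (3.9 x 10^-1 g/L) / (663.6 g/mol) = 5.88 x 10^-4 M.
La(IO3)3(s) ⇌ La^3+ + 3 IO3^-
With molar solubility s: [La^3+] = s, [IO3^-] = 3s.
Ksp = [La^3+][IO3^-]^3
Ksp = s(3s)^3 = 27s^4
With s = 5.88 x 10^-4: Ksp = 3.2 × 10^-12

Ksp ≈ 3.2 x 10^-12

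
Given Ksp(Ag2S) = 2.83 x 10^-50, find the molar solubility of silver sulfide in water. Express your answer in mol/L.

Ag2S(s) ⇌ 2 Ag^+ + S^2-
Ksp = [Ag^+]^2[S^2-]
If s mol/L of Ag2S dissolves, [Ag^+] = 2s and [S^2-] = s.
So Ksp = (2s)^2 × s = 4s^3
Solving, s = (2.83 x 10^-50/4)^(1/3) = 1.92 × 10^-17 M

s = 1.92 × 10^-17 M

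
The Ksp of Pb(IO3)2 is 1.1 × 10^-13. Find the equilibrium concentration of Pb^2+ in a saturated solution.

Pb(IO3)2(s) ⇌ Pb^2+ + 2 IO3^-
Ksp = [Pb^2+][IO3^-]^2
Let s = molar solubility. Then [Pb^2+] = s and [IO3^-] = 2s.
Ksp = s(2s)^2 = 4s^3
Solving, s = (1.1 × 10^-13/4)^(1/3) = 3.02 × 10^-5 M
[Pb^2+] = s = 3.0 × 10^-5 M

3.0e-5 M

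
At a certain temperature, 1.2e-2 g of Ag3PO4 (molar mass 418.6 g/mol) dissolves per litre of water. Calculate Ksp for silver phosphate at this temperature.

Molar solubility s = (1.2 × 10^-2 g/L) / (418.6 g/mol) = 2.87 x 10^-5 M.
Ag3PO4(s) <=> 3 Ag^+ + PO4^3-
If s mol/L of Ag3PO4 dissolves, [Ag^+] = 3s and [PO4^3-] = s.
Ksp = [Ag^+]^3[PO4^3-]
So Ksp = (3s)^3 × s = 27s^4
With s = 2.87 × 10^-5: Ksp = 1.8 × 10^-17

Ksp = 1.8 × 10^-17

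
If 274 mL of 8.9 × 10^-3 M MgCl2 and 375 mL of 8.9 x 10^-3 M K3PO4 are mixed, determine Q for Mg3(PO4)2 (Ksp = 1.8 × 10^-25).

Total volume = 274 + 375 = 649 mL.
[Mg^2+] = 8.9 × 10^-3 × (274/649) = 3.76 x 10^-3 M
[PO4^3-] = 8.9 x 10^-3 × (375/649) = 5.14 × 10^-3 M
Mg3(PO4)2(s) ⇌ 3 Mg^2+ + 2 PO4^3-, so Q = [Mg^2+]^3[PO4^3-]^2
Q = (3.76 x 10^-3)^3(5.14 x 10^-3)^2 = 1.4 × 10^-12
Q > Ksp, so Mg3(PO4)2 will precipitate.

Q = 1.4 × 10^-12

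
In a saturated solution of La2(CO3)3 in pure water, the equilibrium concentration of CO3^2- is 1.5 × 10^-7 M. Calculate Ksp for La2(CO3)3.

Ksp ≈ 3.4 × 10^-35

La2(CO3)3(s) ⇌ 2 La^3+(aq) + 3 CO3^2-(aq)
Stoichiometry gives [La^3+] = (2/3)[CO3^2-] = 1.00 × 10^-7 M.
Ksp = [La^3+]^2[CO3^2-]^3
Ksp = (1.00 × 10^-7)^2 × (1.5 x 10^-7)^3 = 3.4 × 10^-35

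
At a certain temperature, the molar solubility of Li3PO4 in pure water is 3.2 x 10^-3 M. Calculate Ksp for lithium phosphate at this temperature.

Li3PO4(s) ⇌ 3 Li^+ + PO4^3-
With molar solubility s: [Li^+] = 3s, [PO4^3-] = s.
Ksp = [Li^+]^3[PO4^3-]
So Ksp = (3s)^3 × s = 27s^4
Ksp = 27 × (3.2 × 10^-3)^4 = 2.8 × 10^-9

Ksp = 2.8 x 10^-9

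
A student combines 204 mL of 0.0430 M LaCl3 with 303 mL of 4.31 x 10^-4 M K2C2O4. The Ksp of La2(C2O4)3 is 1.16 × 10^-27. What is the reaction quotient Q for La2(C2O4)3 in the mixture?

Q = 5.12e-15

Total volume = 204 + 303 = 507 mL.
[La^3+] = 4.30 × 10^-2 × (204/507) = 1.730 × 10^-2 M
[C2O4^2-] = 4.31 x 10^-4 × (303/507) = 2.576 × 10^-4 M
La2(C2O4)3(s) <=> 2 La^3+ + 3 C2O4^2-, so Q = [La^3+]^2[C2O4^2-]^3
Q = (1.730 x 10^-2)^2(2.576 x 10^-4)^3 = 5.12 × 10^-15
Q > Ksp, so La2(C2O4)3 will precipitate.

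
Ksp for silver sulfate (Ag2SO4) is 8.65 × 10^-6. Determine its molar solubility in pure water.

Ag2SO4(s) <=> 2 Ag^+(aq) + SO4^2-(aq)
Ksp = [Ag^+]^2[SO4^2-]
Let s = molar solubility. Then [Ag^+] = 2s and [SO4^2-] = s.
Substituting: Ksp = (2s)^2s = 4s^3
Solving, s = (8.65 × 10^-6/4)^(1/3) = 1.29 × 10^-2 M

1.29 × 10^-2 M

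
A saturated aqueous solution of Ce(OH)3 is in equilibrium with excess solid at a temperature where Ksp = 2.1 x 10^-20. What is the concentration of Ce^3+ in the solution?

Ce(OH)3(s) <=> Ce^3+(aq) + 3 OH^-(aq)
Ksp = [Ce^3+][OH^-]^3
Let s = molar solubility. Then [Ce^3+] = s and [OH^-] = 3s.
So Ksp = s × (3s)^3 = 27s^4
s^4 = 2.1 x 10^-20 / 27, so s = 5.28 × 10^-6 M
[Ce^3+] = s = 5.3 x 10^-6 M

5.3 x 10^-6 M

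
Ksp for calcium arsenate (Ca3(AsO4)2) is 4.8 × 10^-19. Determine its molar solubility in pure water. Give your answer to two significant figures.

s = 8.5 × 10^-5 M

Ca3(AsO4)2(s) <=> 3 Ca^2+ + 2 AsO4^3-
Ksp = [Ca^2+]^3[AsO4^3-]^2
With molar solubility s: [Ca^2+] = 3s, [AsO4^3-] = 2s.
So Ksp = (3s)^3 × (2s)^2 = 108s^5
Solving, s = (4.8 × 10^-19/108)^(1/5) = 8.5 x 10^-5 M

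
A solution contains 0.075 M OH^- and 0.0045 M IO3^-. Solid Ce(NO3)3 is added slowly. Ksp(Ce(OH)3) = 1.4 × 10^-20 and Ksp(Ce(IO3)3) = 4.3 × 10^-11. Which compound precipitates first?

Ce(OH)3

Each salt begins to precipitate when Q = Ksp, i.e. when [Ce^3+] reaches its threshold.
For Ce(OH)3: 1.4 × 10^-20 = (0.075)^3 × [Ce^3+]  ⇒  [Ce^3+] = 3.3 x 10^-17 M.
For Ce(IO3)3: 4.3 × 10^-11 = (0.0045)^3 × [Ce^3+]  ⇒  [Ce^3+] = 4.7 × 10^-4 M.
The salt with the lower threshold [Ce^3+] precipitates first: Ce(OH)3.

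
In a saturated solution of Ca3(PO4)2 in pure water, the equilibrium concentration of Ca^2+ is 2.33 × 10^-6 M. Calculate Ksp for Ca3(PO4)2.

Ca3(PO4)2(s) ⇌ 3 Ca^2+ + 2 PO4^3-
Stoichiometry gives [PO4^3-] = (2/3)[Ca^2+] = 1.553 × 10^-6 M.
Ksp = [Ca^2+]^3[PO4^3-]^2
Ksp = (2.33 × 10^-6)^3 × (1.553 × 10^-6)^2 = 3.05 × 10^-29

3.05 × 10^-29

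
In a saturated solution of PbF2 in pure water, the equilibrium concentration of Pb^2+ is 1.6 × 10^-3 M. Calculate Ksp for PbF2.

Ksp = 1.6e-8

PbF2(s) ⇌ Pb^2+ + 2 F^-
Stoichiometry gives [F^-] = (2/1)[Pb^2+] = 3.20 x 10^-3 M.
Ksp = [Pb^2+][F^-]^2
Ksp = 1.6 × 10^-3 × (3.20 × 10^-3)^2 = 1.6 x 10^-8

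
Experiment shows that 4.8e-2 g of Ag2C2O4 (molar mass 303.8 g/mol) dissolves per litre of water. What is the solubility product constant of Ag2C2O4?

Molar solubility s = (4.8 x 10^-2 g/L) / (303.8 g/mol) = 1.58 × 10^-4 M.
Ag2C2O4(s) <=> 2 Ag^+(aq) + C2O4^2-(aq)
For each mole of Ag2C2O4 that dissolves: [Ag^+] = 2s, [C2O4^2-] = s.
Ksp = [Ag^+]^2[C2O4^2-]
Ksp = (2s)^2s = 4s^3
With s = 1.58 × 10^-4: Ksp = 1.6 × 10^-11

Ksp ≈ 1.6 × 10^-11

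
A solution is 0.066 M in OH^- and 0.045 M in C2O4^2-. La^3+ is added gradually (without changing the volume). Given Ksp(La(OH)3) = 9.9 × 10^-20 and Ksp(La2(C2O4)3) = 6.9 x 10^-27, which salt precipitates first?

La(OH)3

Precipitation of each salt starts when its ion product equals its Ksp.
For La(OH)3: 9.9 × 10^-20 = (0.066)^3 × [La^3+]  ⇒  [La^3+] = 3.4 × 10^-16 M.
For La2(C2O4)3: 6.9 x 10^-27 = (0.045)^3 × [La^3+]^2  ⇒  [La^3+] = 8.7 × 10^-12 M.
The salt with the lower threshold [La^3+] precipitates first: La(OH)3.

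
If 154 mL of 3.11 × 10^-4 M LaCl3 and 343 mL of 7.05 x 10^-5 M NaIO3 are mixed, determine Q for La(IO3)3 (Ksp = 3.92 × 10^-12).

1.11 x 10^-17

Total volume = 154 + 343 = 497 mL.
[La^3+] = 3.11 x 10^-4 × (154/497) = 9.637 × 10^-5 M
[IO3^-] = 7.05 x 10^-5 × (343/497) = 4.865 × 10^-5 M
La(IO3)3(s) ⇌ La^3+(aq) + 3 IO3^-(aq), so Q = [La^3+][IO3^-]^3
Q = (9.637 x 10^-5)(4.865 × 10^-5)^3 = 1.11 × 10^-17
Q < Ksp, so no precipitate of La(IO3)3 forms.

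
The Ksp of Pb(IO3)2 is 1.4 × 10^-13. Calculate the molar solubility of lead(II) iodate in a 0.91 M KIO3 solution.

Pb(IO3)2(s) ⇌ Pb^2+(aq) + 2 IO3^-(aq)
Ksp = [Pb^2+][IO3^-]^2
Let s = moles of Pb(IO3)2 that dissolve per litre. [Pb^2+] = s, [IO3^-] = 0.91 + 2s ≈ 0.91 (Ksp is small, so little additional dissolves).
Ksp ≈ s × (0.91)^2
s = 1.7 x 10^-13 M
Check: 2s = 3.4 × 10^-13 ≪ 0.91, so the approximation is valid.

s = 1.7e-13 M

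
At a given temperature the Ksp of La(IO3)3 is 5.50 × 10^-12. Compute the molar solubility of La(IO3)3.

La(IO3)3(s) ⇌ La^3+ + 3 IO3^-
Ksp = [La^3+][IO3^-]^3
Let s = molar solubility. Then [La^3+] = s and [IO3^-] = 3s.
So Ksp = s × (3s)^3 = 27s^4
s = (5.50 × 10^-12 / 27)^(1/4) = 6.72 x 10^-4 M

6.72 × 10^-4 M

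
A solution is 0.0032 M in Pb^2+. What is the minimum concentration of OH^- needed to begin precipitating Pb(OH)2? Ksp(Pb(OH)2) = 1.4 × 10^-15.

Pb(OH)2(s) <=> Pb^2+ + 2 OH^-
Ksp = [Pb^2+][OH^-]^2
Precipitation begins when Q = Ksp. With [Pb^2+] = 0.0032 M:
1.4 × 10^-15 = (0.0032) × [OH^-]^2
[OH^-] = (1.4 × 10^-15 / 3.2 × 10^-3)^(1/2) = 6.6 × 10^-7 M

6.6e-7 M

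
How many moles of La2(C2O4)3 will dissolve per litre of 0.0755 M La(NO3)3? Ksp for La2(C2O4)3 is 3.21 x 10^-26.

La2(C2O4)3(s) <=> 2 La^3+ + 3 C2O4^2-
Ksp = [La^3+]^2[C2O4^2-]^3
If s mol/L dissolves here, [La^3+] = 0.0755 + 2s ≈ 0.0755, [C2O4^2-] = 3s (Ksp is small, so little additional dissolves).
Ksp ≈ (0.0755)^2 × (3s)^3
s = 5.93 × 10^-9 M
Check: 2s = 1.2 × 10^-8 ≪ 0.0755, so the approximation is valid.

s = 5.93e-9 M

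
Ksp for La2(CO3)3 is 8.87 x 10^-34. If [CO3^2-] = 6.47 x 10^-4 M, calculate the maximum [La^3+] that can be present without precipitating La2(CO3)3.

[La^3+] ≈ 1.81e-12 M

La2(CO3)3(s) ⇌ 2 La^3+ + 3 CO3^2-
Ksp = [La^3+]^2[CO3^2-]^3
Precipitation begins when Q = Ksp. With [CO3^2-] = 6.47 x 10^-4 M:
8.87 x 10^-34 = (6.47 x 10^-4)^3 × [La^3+]^2
[La^3+] = (8.87 x 10^-34 / 2.708 × 10^-10)^(1/2) = 1.81 × 10^-12 M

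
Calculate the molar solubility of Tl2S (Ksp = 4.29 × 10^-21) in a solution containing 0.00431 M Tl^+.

Tl2S(s) <=> 2 Tl^+(aq) + S^2-(aq)
Ksp = [Tl^+]^2[S^2-]
Let s be the molar solubility in this solution. [Tl^+] = 0.00431 + 2s ≈ 0.00431, [S^2-] = s (common-ion effect: Tl^+ is already 0.00431 M).
Ksp ≈ (0.00431)^2 × s
s = 2.31 × 10^-16 M
Check: 2s = 4.6 x 10^-16 ≪ 0.00431, so the approximation is valid.

s ≈ 2.31 × 10^-16 M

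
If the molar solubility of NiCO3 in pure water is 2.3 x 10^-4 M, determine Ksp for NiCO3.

Ksp ≈ 5.3 x 10^-8

NiCO3(s) <=> Ni^2+ + CO3^2-
Let s = molar solubility. Then [Ni^2+] = s and [CO3^2-] = s.
Ksp = [Ni^2+][CO3^2-]
Ksp = s × s = s^2
Ksp = (2.3 x 10^-4)^2 = 5.3 x 10^-8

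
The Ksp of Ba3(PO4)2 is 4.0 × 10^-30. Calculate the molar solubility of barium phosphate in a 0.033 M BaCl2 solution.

Ba3(PO4)2(s) ⇌ 3 Ba^2+(aq) + 2 PO4^3-(aq)
Ksp = [Ba^2+]^3[PO4^3-]^2
Let s = moles of Ba3(PO4)2 that dissolve per litre. [Ba^2+] = 0.033 + 3s ≈ 0.033, [PO4^3-] = 2s (Ksp is small, so little additional dissolves).
Ksp ≈ (0.033)^3 × (2s)^2
s = 1.7 x 10^-13 M
Check: 3s = 5.0 × 10^-13 ≪ 0.033, so the approximation is valid.

1.7e-13 M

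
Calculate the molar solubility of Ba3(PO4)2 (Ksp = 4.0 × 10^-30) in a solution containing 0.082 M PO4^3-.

Ba3(PO4)2(s) ⇌ 3 Ba^2+ + 2 PO4^3-
Ksp = [Ba^2+]^3[PO4^3-]^2
If s mol/L dissolves here, [Ba^2+] = 3s, [PO4^3-] = 0.082 + 2s ≈ 0.082 (common-ion effect: PO4^3- is already 0.082 M).
Ksp ≈ (3s)^3 × (0.082)^2
s = 2.8 x 10^-10 M
Check: 2s = 5.6 × 10^-10 ≪ 0.082, so the approximation is valid.

s ≈ 2.8 × 10^-10 M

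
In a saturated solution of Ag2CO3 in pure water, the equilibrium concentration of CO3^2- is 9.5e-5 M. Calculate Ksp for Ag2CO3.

Ag2CO3(s) ⇌ 2 Ag^+ + CO3^2-
Stoichiometry gives [Ag^+] = (2/1)[CO3^2-] = 1.90 × 10^-4 M.
Ksp = [Ag^+]^2[CO3^2-]
Ksp = (1.90 × 10^-4)^2 × 9.5 × 10^-5 = 3.4 × 10^-12

3.4 x 10^-12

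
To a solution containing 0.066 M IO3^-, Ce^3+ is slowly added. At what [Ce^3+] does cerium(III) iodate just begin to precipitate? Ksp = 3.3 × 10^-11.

[Ce^3+] ≈ 1.1 × 10^-7 M

Ce(IO3)3(s) ⇌ Ce^3+(aq) + 3 IO3^-(aq)
Ksp = [Ce^3+][IO3^-]^3
Precipitation begins when Q = Ksp. With [IO3^-] = 0.066 M:
3.3 × 10^-11 = (0.066)^3 × [Ce^3+]
[Ce^3+] = (3.3 × 10^-11 / 2.87 x 10^-4) = 1.1 × 10^-7 M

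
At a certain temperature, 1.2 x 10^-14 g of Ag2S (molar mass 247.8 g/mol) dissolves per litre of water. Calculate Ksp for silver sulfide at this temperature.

Molar solubility s = (1.2 x 10^-14 g/L) / (247.8 g/mol) = 4.84 × 10^-17 M.
Ag2S(s) ⇌ 2 Ag^+(aq) + S^2-(aq)
With molar solubility s: [Ag^+] = 2s, [S^2-] = s.
Ksp = [Ag^+]^2[S^2-]
Ksp = (2s)^2s = 4s^3
With s = 4.84 x 10^-17: Ksp = 4.5 × 10^-49

4.5 × 10^-49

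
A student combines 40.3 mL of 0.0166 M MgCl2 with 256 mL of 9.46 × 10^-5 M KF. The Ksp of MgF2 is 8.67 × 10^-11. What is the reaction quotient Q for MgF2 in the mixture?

1.51 x 10^-11

Total volume = 40.3 + 256 = 296.3 mL.
[Mg^2+] = 1.66 × 10^-2 × (40.3/296.3) = 2.258 x 10^-3 M
[F^-] = 9.46 × 10^-5 × (256/296.3) = 8.173 x 10^-5 M
MgF2(s) ⇌ Mg^2+ + 2 F^-, so Q = [Mg^2+][F^-]^2
Q = (2.258 × 10^-3)(8.173 × 10^-5)^2 = 1.51 × 10^-11
Q < Ksp, so no precipitate of MgF2 forms.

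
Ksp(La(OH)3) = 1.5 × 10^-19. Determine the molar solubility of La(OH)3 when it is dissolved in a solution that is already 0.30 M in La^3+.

s ≈ 2.6 x 10^-7 M

La(OH)3(s) ⇌ La^3+ + 3 OH^-
Ksp = [La^3+][OH^-]^3
Let s = moles of La(OH)3 that dissolve per litre. [La^3+] = 0.30 + s ≈ 0.30, [OH^-] = 3s (since the La^3+ already present dominates).
Ksp ≈ 0.30 × (3s)^3
s = 2.6 x 10^-7 M
Check: s = 2.6 × 10^-7 ≪ 0.30, so the approximation is valid.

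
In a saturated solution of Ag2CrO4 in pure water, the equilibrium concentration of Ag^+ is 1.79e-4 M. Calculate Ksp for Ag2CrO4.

Ag2CrO4(s) <=> 2 Ag^+ + CrO4^2-
Stoichiometry gives [CrO4^2-] = (1/2)[Ag^+] = 8.950 × 10^-5 M.
Ksp = [Ag^+]^2[CrO4^2-]
Ksp = (1.79 × 10^-4)^2 × 8.950 × 10^-5 = 2.87 × 10^-12

Ksp = 2.87 x 10^-12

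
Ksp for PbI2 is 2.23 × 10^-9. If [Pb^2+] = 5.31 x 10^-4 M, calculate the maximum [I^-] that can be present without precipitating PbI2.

PbI2(s) <=> Pb^2+ + 2 I^-
Ksp = [Pb^2+][I^-]^2
Precipitation begins when Q = Ksp. With [Pb^2+] = 5.31 x 10^-4 M:
2.23 × 10^-9 = (5.31 x 10^-4) × [I^-]^2
[I^-] = (2.23 × 10^-9 / 5.31 × 10^-4)^(1/2) = 2.05 × 10^-3 M

[I^-] ≈ 2.05 × 10^-3 M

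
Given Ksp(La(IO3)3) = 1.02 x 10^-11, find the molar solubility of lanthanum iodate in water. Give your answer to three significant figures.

La(IO3)3(s) ⇌ La^3+(aq) + 3 IO3^-(aq)
Ksp = [La^3+][IO3^-]^3
Let s = molar solubility. Then [La^3+] = s and [IO3^-] = 3s.
Ksp = s(3s)^3 = 27s^4
s^4 = 1.02 x 10^-11 / 27, so s = 7.84 x 10^-4 M

s = 7.84 x 10^-4 M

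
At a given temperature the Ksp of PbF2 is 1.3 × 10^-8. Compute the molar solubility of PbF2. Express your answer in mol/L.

1.5e-3 M

PbF2(s) ⇌ Pb^2+ + 2 F^-
Ksp = [Pb^2+][F^-]^2
Let s = molar solubility. Then [Pb^2+] = s and [F^-] = 2s.
Substituting: Ksp = s(2s)^2 = 4s^3
Solving, s = (1.3 × 10^-8/4)^(1/3) = 1.5 × 10^-3 M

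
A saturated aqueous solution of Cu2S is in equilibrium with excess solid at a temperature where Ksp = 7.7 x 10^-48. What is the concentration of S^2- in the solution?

Cu2S(s) <=> 2 Cu^+ + S^2-
Ksp = [Cu^+]^2[S^2-]
With molar solubility s: [Cu^+] = 2s, [S^2-] = s.
Ksp = (2s)^2s = 4s^3
s = (7.7 x 10^-48 / 4)^(1/3) = 1.24 × 10^-16 M
[S^2-] = s = 1.2 × 10^-16 M

[S^2-] = 1.2 × 10^-16 M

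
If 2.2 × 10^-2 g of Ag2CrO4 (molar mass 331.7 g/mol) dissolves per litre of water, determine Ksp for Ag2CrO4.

1.2 × 10^-12

Molar solubility s = (2.2 × 10^-2 g/L) / (331.7 g/mol) = 6.63 x 10^-5 M.
Ag2CrO4(s) <=> 2 Ag^+(aq) + CrO4^2-(aq)
For each mole of Ag2CrO4 that dissolves: [Ag^+] = 2s, [CrO4^2-] = s.
Ksp = [Ag^+]^2[CrO4^2-]
Ksp = (2s)^2s = 4s^3
Ksp = 4 × (6.63 × 10^-5)^3 = 1.2 x 10^-12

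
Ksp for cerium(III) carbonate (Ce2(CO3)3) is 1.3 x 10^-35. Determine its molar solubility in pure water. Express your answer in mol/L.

s = 4.1e-8 M

Ce2(CO3)3(s) ⇌ 2 Ce^3+(aq) + 3 CO3^2-(aq)
Ksp = [Ce^3+]^2[CO3^2-]^3
With molar solubility s: [Ce^3+] = 2s, [CO3^2-] = 3s.
So Ksp = (2s)^2 × (3s)^3 = 108s^5
Solving, s = (1.3 x 10^-35/108)^(1/5) = 4.1 × 10^-8 M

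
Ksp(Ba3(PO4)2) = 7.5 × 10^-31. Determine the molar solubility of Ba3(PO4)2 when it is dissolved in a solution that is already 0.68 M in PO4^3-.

Ba3(PO4)2(s) ⇌ 3 Ba^2+(aq) + 2 PO4^3-(aq)
Ksp = [Ba^2+]^3[PO4^3-]^2
Let s = moles of Ba3(PO4)2 that dissolve per litre. [Ba^2+] = 3s, [PO4^3-] = 0.68 + 2s ≈ 0.68 (common-ion effect: PO4^3- is already 0.68 M).
Ksp ≈ (3s)^3 × (0.68)^2
s = 3.9 × 10^-11 M
Check: 2s = 7.8 x 10^-11 ≪ 0.68, so the approximation is valid.

s ≈ 3.9 x 10^-11 M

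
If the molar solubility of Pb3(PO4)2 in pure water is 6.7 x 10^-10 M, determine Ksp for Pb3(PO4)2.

Ksp = 1.5 × 10^-44

Pb3(PO4)2(s) ⇌ 3 Pb^2+ + 2 PO4^3-
If s mol/L of Pb3(PO4)2 dissolves, [Pb^2+] = 3s and [PO4^3-] = 2s.
Ksp = [Pb^2+]^3[PO4^3-]^2
Ksp = (3s)^3(2s)^2 = 108s^5
With s = 6.7 × 10^-10: Ksp = 1.5 x 10^-44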